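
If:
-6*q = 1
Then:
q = -1/6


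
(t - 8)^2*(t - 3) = t^3 - 19*t^2 + 112*t - 192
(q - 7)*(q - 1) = q^2 - 8*q + 7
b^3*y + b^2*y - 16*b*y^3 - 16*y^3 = (b - 4*y)*(b + 4*y)*(b*y + y)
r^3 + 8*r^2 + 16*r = r*(r + 4)^2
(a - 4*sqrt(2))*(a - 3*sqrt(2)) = a^2 - 7*sqrt(2)*a + 24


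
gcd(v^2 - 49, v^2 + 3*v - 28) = v + 7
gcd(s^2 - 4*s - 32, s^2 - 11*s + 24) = s - 8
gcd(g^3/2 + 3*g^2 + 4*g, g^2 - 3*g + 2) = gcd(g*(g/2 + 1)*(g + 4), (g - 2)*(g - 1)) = 1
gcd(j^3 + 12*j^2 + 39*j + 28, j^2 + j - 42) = j + 7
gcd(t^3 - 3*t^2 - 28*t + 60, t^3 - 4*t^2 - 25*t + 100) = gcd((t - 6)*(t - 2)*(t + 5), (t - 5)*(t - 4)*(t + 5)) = t + 5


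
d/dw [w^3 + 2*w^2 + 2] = w*(3*w + 4)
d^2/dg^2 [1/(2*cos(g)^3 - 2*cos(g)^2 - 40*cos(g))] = ((sin(g)^2 + cos(g) + 19)*(-77*cos(g) - 8*cos(2*g) + 9*cos(3*g))*cos(g)/8 - (-3*cos(g)^2 + 2*cos(g) + 20)^2*sin(g)^2)/((sin(g)^2 + cos(g) + 19)^3*cos(g)^3)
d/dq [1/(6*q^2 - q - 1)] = (1 - 12*q)/(-6*q^2 + q + 1)^2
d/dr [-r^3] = -3*r^2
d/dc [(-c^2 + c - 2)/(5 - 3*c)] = (3*c^2 - 10*c - 1)/(9*c^2 - 30*c + 25)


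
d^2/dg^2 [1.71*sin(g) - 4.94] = -1.71*sin(g)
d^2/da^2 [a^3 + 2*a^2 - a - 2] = 6*a + 4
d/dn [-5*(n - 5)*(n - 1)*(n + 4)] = -15*n^2 + 20*n + 95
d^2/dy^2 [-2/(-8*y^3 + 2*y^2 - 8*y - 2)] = 2*((1 - 12*y)*(4*y^3 - y^2 + 4*y + 1) + 4*(6*y^2 - y + 2)^2)/(4*y^3 - y^2 + 4*y + 1)^3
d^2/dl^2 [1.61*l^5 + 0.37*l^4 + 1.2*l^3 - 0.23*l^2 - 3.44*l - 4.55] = 32.2*l^3 + 4.44*l^2 + 7.2*l - 0.46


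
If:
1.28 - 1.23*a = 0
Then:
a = 1.04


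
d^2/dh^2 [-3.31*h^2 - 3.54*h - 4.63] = -6.62000000000000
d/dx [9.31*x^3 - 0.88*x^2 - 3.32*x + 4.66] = 27.93*x^2 - 1.76*x - 3.32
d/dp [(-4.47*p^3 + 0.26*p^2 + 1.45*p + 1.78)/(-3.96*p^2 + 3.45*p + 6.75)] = (17.7012*p^4 - 30.843*p^3 - 83.8785*p^2 + 17.6076*p + 3.6465)/(15.6816*p^4 - 27.324*p^3 - 41.5575*p^2 + 46.575*p + 45.5625)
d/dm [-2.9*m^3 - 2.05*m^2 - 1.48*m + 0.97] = -8.7*m^2 - 4.1*m - 1.48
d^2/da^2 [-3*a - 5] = 0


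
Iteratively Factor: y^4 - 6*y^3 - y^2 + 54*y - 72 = (y + 3)*(y^3 - 9*y^2 + 26*y - 24) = (y - 4)*(y + 3)*(y^2 - 5*y + 6) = (y - 4)*(y - 3)*(y + 3)*(y - 2)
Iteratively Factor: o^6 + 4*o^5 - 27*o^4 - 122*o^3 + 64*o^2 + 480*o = (o - 5)*(o^5 + 9*o^4 + 18*o^3 - 32*o^2 - 96*o) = (o - 5)*(o + 4)*(o^4 + 5*o^3 - 2*o^2 - 24*o) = (o - 5)*(o + 4)^2*(o^3 + o^2 - 6*o) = (o - 5)*(o + 3)*(o + 4)^2*(o^2 - 2*o) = o*(o - 5)*(o + 3)*(o + 4)^2*(o - 2)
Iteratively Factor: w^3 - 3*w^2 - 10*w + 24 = (w - 2)*(w^2 - w - 12) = (w - 4)*(w - 2)*(w + 3)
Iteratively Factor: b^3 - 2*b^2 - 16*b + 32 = (b - 2)*(b^2 - 16) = (b - 2)*(b + 4)*(b - 4)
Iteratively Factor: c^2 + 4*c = (c)*(c + 4)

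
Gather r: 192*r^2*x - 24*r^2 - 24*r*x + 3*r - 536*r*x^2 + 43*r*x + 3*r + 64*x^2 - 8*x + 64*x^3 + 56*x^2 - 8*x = r^2*(192*x - 24) + r*(-536*x^2 + 19*x + 6) + 64*x^3 + 120*x^2 - 16*x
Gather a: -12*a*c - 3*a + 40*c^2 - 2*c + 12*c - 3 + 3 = a*(-12*c - 3) + 40*c^2 + 10*c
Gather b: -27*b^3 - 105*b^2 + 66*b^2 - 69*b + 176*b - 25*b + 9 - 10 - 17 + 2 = -27*b^3 - 39*b^2 + 82*b - 16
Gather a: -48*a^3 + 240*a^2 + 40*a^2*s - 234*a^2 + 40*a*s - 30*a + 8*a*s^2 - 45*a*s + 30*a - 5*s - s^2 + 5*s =-48*a^3 + a^2*(40*s + 6) + a*(8*s^2 - 5*s) - s^2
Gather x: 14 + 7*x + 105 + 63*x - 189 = 70*x - 70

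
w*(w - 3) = w^2 - 3*w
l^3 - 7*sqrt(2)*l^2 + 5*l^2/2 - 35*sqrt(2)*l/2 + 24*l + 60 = (l + 5/2)*(l - 4*sqrt(2))*(l - 3*sqrt(2))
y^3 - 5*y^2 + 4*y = y*(y - 4)*(y - 1)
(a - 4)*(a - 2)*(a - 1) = a^3 - 7*a^2 + 14*a - 8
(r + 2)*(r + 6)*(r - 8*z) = r^3 - 8*r^2*z + 8*r^2 - 64*r*z + 12*r - 96*z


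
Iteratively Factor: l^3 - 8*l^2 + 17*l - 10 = (l - 2)*(l^2 - 6*l + 5) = (l - 5)*(l - 2)*(l - 1)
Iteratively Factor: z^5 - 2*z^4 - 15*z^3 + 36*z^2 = (z - 3)*(z^4 + z^3 - 12*z^2) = z*(z - 3)*(z^3 + z^2 - 12*z) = z*(z - 3)^2*(z^2 + 4*z) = z*(z - 3)^2*(z + 4)*(z)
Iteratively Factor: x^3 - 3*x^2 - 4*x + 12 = (x - 3)*(x^2 - 4) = (x - 3)*(x - 2)*(x + 2)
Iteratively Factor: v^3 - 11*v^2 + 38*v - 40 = (v - 2)*(v^2 - 9*v + 20) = (v - 4)*(v - 2)*(v - 5)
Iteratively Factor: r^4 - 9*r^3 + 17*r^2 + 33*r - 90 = (r - 3)*(r^3 - 6*r^2 - r + 30) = (r - 3)^2*(r^2 - 3*r - 10) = (r - 3)^2*(r + 2)*(r - 5)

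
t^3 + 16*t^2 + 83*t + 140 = (t + 4)*(t + 5)*(t + 7)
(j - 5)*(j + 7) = j^2 + 2*j - 35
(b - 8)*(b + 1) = b^2 - 7*b - 8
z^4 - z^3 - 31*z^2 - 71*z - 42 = (z - 7)*(z + 1)*(z + 2)*(z + 3)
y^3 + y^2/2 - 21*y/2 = y*(y - 3)*(y + 7/2)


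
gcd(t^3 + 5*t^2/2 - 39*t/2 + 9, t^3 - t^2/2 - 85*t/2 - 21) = t + 6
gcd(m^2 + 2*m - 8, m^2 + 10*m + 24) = m + 4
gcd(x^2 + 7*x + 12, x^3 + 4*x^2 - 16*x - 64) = x + 4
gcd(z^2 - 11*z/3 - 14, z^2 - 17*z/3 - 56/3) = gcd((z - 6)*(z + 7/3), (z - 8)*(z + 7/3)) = z + 7/3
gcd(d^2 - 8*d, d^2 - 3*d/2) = d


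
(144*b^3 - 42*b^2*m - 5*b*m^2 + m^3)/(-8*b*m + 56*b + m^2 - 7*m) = (-18*b^2 + 3*b*m + m^2)/(m - 7)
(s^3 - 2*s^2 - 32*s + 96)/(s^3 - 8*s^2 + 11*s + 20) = (s^2 + 2*s - 24)/(s^2 - 4*s - 5)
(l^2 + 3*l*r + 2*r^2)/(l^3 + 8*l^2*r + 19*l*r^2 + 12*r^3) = (l + 2*r)/(l^2 + 7*l*r + 12*r^2)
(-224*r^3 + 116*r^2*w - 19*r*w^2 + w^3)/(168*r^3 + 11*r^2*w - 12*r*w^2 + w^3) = (-4*r + w)/(3*r + w)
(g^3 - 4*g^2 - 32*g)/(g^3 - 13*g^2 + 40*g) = (g + 4)/(g - 5)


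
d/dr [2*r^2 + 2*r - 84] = 4*r + 2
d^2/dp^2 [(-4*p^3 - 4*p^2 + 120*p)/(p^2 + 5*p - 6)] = 32/(p^3 - 3*p^2 + 3*p - 1)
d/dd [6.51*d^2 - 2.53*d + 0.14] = 13.02*d - 2.53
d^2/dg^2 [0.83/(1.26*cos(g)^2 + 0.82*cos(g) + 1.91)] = (-5.270832*(1 - cos(g)^2)^2 - 2.572668*cos(g)^3 + 4.796404*cos(g)^2 + 6.445282*cos(g) + 2.39206)/(1.26*cos(g)^2 + 0.82*cos(g) + 1.91)^3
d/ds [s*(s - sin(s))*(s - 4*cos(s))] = s*(s - sin(s))*(4*sin(s) + 1) - s*(s - 4*cos(s))*(cos(s) - 1) + (s - sin(s))*(s - 4*cos(s))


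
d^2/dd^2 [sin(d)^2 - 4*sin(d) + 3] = 4*sin(d) + 2*cos(2*d)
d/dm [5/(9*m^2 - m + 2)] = 5*(1 - 18*m)/(9*m^2 - m + 2)^2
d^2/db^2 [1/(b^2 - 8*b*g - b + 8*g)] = 2*(-b^2 + 8*b*g + b - 8*g + (-2*b + 8*g + 1)^2)/(b^2 - 8*b*g - b + 8*g)^3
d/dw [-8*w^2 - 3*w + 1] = -16*w - 3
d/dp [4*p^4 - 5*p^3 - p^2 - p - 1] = 16*p^3 - 15*p^2 - 2*p - 1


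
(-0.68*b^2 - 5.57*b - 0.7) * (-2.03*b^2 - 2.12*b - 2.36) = 1.3804*b^4 + 12.7487*b^3 + 14.8342*b^2 + 14.6292*b + 1.652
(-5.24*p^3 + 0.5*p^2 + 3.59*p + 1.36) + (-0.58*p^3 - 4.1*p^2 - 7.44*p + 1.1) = -5.82*p^3 - 3.6*p^2 - 3.85*p + 2.46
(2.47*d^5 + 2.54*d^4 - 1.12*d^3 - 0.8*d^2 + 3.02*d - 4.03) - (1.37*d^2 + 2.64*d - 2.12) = 2.47*d^5 + 2.54*d^4 - 1.12*d^3 - 2.17*d^2 + 0.38*d - 1.91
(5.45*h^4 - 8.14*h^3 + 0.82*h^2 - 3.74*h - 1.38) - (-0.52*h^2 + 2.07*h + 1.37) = 5.45*h^4 - 8.14*h^3 + 1.34*h^2 - 5.81*h - 2.75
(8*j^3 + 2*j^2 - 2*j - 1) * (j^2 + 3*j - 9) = 8*j^5 + 26*j^4 - 68*j^3 - 25*j^2 + 15*j + 9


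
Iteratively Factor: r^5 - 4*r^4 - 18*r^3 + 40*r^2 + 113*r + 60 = (r + 3)*(r^4 - 7*r^3 + 3*r^2 + 31*r + 20) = (r - 4)*(r + 3)*(r^3 - 3*r^2 - 9*r - 5) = (r - 4)*(r + 1)*(r + 3)*(r^2 - 4*r - 5) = (r - 5)*(r - 4)*(r + 1)*(r + 3)*(r + 1)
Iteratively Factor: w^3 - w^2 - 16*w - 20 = (w + 2)*(w^2 - 3*w - 10) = (w - 5)*(w + 2)*(w + 2)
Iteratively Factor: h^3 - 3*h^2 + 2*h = (h - 1)*(h^2 - 2*h) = h*(h - 1)*(h - 2)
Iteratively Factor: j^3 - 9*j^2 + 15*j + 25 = (j - 5)*(j^2 - 4*j - 5) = (j - 5)*(j + 1)*(j - 5)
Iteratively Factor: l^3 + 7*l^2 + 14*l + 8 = (l + 2)*(l^2 + 5*l + 4) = (l + 2)*(l + 4)*(l + 1)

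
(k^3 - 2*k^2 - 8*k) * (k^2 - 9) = k^5 - 2*k^4 - 17*k^3 + 18*k^2 + 72*k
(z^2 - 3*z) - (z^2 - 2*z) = -z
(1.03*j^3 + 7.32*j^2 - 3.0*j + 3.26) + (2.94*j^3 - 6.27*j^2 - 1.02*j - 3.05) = 3.97*j^3 + 1.05*j^2 - 4.02*j + 0.21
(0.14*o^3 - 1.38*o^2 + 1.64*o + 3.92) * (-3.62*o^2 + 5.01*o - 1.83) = -0.5068*o^5 + 5.697*o^4 - 13.1068*o^3 - 3.4486*o^2 + 16.638*o - 7.1736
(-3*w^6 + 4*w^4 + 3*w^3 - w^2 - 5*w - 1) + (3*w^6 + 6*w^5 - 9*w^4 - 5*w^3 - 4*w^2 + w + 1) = 6*w^5 - 5*w^4 - 2*w^3 - 5*w^2 - 4*w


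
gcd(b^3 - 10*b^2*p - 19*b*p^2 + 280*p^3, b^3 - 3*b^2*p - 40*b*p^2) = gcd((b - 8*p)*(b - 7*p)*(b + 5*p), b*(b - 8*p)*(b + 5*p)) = -b^2 + 3*b*p + 40*p^2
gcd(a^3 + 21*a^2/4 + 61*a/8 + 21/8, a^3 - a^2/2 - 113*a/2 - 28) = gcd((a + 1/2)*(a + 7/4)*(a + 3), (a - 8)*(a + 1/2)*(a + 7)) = a + 1/2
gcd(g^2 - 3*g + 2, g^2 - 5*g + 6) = g - 2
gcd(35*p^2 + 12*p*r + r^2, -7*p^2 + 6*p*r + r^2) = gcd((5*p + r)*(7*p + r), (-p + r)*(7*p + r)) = 7*p + r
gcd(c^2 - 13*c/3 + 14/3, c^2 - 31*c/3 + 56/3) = c - 7/3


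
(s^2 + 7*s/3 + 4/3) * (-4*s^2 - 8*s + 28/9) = -4*s^4 - 52*s^3/3 - 188*s^2/9 - 92*s/27 + 112/27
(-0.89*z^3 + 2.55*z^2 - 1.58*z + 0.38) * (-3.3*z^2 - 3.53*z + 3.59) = 2.937*z^5 - 5.2733*z^4 - 6.9826*z^3 + 13.4779*z^2 - 7.0136*z + 1.3642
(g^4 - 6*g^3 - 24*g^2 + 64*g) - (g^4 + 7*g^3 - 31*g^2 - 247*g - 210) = -13*g^3 + 7*g^2 + 311*g + 210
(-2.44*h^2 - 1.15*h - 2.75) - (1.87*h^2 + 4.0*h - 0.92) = -4.31*h^2 - 5.15*h - 1.83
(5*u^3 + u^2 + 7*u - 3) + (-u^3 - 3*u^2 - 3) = 4*u^3 - 2*u^2 + 7*u - 6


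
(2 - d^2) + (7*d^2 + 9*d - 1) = 6*d^2 + 9*d + 1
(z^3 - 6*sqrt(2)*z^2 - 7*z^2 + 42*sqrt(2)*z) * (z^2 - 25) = z^5 - 6*sqrt(2)*z^4 - 7*z^4 - 25*z^3 + 42*sqrt(2)*z^3 + 175*z^2 + 150*sqrt(2)*z^2 - 1050*sqrt(2)*z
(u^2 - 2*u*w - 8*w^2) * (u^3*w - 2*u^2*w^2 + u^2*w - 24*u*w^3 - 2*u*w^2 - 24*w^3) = u^5*w - 4*u^4*w^2 + u^4*w - 28*u^3*w^3 - 4*u^3*w^2 + 64*u^2*w^4 - 28*u^2*w^3 + 192*u*w^5 + 64*u*w^4 + 192*w^5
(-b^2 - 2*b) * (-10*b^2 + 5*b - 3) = 10*b^4 + 15*b^3 - 7*b^2 + 6*b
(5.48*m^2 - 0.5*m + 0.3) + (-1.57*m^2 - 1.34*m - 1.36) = 3.91*m^2 - 1.84*m - 1.06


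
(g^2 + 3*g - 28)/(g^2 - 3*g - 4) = (g + 7)/(g + 1)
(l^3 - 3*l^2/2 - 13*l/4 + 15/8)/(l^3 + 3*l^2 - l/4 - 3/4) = (4*l^2 - 4*l - 15)/(2*(2*l^2 + 7*l + 3))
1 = 1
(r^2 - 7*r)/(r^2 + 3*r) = (r - 7)/(r + 3)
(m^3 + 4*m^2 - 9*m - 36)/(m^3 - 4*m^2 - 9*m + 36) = (m + 4)/(m - 4)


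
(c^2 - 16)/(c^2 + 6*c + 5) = (c^2 - 16)/(c^2 + 6*c + 5)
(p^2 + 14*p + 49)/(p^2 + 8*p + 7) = (p + 7)/(p + 1)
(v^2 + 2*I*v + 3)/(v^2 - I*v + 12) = (v - I)/(v - 4*I)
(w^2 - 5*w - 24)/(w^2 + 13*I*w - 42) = (w^2 - 5*w - 24)/(w^2 + 13*I*w - 42)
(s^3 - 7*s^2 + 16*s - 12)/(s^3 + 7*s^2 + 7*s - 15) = (s^3 - 7*s^2 + 16*s - 12)/(s^3 + 7*s^2 + 7*s - 15)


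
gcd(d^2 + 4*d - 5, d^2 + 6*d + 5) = d + 5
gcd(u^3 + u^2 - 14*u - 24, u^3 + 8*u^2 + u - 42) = u + 3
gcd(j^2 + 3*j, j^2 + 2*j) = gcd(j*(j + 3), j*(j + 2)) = j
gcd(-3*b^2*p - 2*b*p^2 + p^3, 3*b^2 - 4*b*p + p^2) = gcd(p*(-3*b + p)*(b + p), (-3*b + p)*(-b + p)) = -3*b + p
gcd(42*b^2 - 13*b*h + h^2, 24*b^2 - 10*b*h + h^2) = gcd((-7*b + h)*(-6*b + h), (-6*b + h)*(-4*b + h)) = 6*b - h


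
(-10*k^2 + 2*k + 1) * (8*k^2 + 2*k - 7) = -80*k^4 - 4*k^3 + 82*k^2 - 12*k - 7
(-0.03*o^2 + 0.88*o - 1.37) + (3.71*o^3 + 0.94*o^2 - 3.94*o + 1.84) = 3.71*o^3 + 0.91*o^2 - 3.06*o + 0.47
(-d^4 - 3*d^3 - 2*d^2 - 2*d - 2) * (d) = -d^5 - 3*d^4 - 2*d^3 - 2*d^2 - 2*d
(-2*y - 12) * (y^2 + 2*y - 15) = -2*y^3 - 16*y^2 + 6*y + 180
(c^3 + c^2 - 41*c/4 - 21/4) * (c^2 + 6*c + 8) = c^5 + 7*c^4 + 15*c^3/4 - 235*c^2/4 - 227*c/2 - 42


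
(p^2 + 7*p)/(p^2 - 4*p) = (p + 7)/(p - 4)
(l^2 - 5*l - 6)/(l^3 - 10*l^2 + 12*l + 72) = (l + 1)/(l^2 - 4*l - 12)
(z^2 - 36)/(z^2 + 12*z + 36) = (z - 6)/(z + 6)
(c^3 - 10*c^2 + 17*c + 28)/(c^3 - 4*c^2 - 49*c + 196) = (c + 1)/(c + 7)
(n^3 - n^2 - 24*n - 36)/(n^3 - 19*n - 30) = (n - 6)/(n - 5)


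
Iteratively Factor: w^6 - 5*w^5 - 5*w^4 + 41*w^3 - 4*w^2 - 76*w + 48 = (w - 3)*(w^5 - 2*w^4 - 11*w^3 + 8*w^2 + 20*w - 16) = (w - 3)*(w + 2)*(w^4 - 4*w^3 - 3*w^2 + 14*w - 8) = (w - 3)*(w - 1)*(w + 2)*(w^3 - 3*w^2 - 6*w + 8) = (w - 4)*(w - 3)*(w - 1)*(w + 2)*(w^2 + w - 2) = (w - 4)*(w - 3)*(w - 1)^2*(w + 2)*(w + 2)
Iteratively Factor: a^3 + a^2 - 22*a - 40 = (a - 5)*(a^2 + 6*a + 8) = (a - 5)*(a + 4)*(a + 2)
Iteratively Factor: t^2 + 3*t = (t + 3)*(t)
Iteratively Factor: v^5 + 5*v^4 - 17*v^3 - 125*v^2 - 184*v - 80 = (v + 4)*(v^4 + v^3 - 21*v^2 - 41*v - 20) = (v + 4)^2*(v^3 - 3*v^2 - 9*v - 5) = (v - 5)*(v + 4)^2*(v^2 + 2*v + 1) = (v - 5)*(v + 1)*(v + 4)^2*(v + 1)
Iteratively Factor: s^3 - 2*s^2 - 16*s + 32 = (s - 2)*(s^2 - 16) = (s - 2)*(s + 4)*(s - 4)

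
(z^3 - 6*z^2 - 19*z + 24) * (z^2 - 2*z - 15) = z^5 - 8*z^4 - 22*z^3 + 152*z^2 + 237*z - 360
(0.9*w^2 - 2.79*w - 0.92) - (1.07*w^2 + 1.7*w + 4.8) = -0.17*w^2 - 4.49*w - 5.72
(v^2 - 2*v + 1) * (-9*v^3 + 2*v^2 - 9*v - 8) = -9*v^5 + 20*v^4 - 22*v^3 + 12*v^2 + 7*v - 8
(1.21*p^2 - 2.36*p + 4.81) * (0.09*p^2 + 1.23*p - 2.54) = 0.1089*p^4 + 1.2759*p^3 - 5.5433*p^2 + 11.9107*p - 12.2174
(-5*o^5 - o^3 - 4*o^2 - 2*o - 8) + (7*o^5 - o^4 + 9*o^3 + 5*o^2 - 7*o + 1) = 2*o^5 - o^4 + 8*o^3 + o^2 - 9*o - 7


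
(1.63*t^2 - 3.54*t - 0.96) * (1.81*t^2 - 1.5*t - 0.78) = 2.9503*t^4 - 8.8524*t^3 + 2.301*t^2 + 4.2012*t + 0.7488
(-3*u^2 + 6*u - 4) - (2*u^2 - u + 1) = -5*u^2 + 7*u - 5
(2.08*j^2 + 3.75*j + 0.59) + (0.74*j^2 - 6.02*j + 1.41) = 2.82*j^2 - 2.27*j + 2.0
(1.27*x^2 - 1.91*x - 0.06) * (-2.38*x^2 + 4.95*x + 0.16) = -3.0226*x^4 + 10.8323*x^3 - 9.1085*x^2 - 0.6026*x - 0.0096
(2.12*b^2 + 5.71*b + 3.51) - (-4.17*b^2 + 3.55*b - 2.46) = 6.29*b^2 + 2.16*b + 5.97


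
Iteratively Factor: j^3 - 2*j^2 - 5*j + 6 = (j + 2)*(j^2 - 4*j + 3) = (j - 1)*(j + 2)*(j - 3)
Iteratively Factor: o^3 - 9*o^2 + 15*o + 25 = (o - 5)*(o^2 - 4*o - 5) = (o - 5)*(o + 1)*(o - 5)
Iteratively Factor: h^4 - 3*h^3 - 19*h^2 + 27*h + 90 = (h + 3)*(h^3 - 6*h^2 - h + 30) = (h - 5)*(h + 3)*(h^2 - h - 6) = (h - 5)*(h + 2)*(h + 3)*(h - 3)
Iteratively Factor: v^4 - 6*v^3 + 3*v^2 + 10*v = (v + 1)*(v^3 - 7*v^2 + 10*v) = (v - 5)*(v + 1)*(v^2 - 2*v) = v*(v - 5)*(v + 1)*(v - 2)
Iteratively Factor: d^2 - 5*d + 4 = (d - 1)*(d - 4)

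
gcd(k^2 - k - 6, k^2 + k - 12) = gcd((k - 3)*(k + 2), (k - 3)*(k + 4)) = k - 3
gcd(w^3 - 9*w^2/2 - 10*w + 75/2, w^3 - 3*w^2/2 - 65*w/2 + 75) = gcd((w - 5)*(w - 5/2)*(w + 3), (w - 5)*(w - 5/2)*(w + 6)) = w^2 - 15*w/2 + 25/2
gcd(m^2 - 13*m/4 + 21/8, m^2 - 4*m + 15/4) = m - 3/2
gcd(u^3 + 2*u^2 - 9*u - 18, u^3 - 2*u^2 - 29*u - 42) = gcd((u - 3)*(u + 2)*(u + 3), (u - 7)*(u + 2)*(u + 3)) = u^2 + 5*u + 6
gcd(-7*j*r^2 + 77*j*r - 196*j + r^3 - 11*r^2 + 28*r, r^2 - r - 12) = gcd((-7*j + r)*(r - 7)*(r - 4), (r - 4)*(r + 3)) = r - 4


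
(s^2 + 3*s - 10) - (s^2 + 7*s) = -4*s - 10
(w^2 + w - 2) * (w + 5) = w^3 + 6*w^2 + 3*w - 10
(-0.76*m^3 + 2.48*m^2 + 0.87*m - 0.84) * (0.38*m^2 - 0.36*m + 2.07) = -0.2888*m^5 + 1.216*m^4 - 2.1354*m^3 + 4.5012*m^2 + 2.1033*m - 1.7388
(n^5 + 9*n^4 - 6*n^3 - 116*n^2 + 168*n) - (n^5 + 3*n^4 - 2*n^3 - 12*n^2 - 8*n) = 6*n^4 - 4*n^3 - 104*n^2 + 176*n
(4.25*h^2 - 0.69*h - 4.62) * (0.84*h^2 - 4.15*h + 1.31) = 3.57*h^4 - 18.2171*h^3 + 4.5502*h^2 + 18.2691*h - 6.0522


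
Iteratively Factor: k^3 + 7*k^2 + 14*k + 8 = (k + 2)*(k^2 + 5*k + 4) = (k + 1)*(k + 2)*(k + 4)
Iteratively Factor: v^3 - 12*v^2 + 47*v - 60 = (v - 5)*(v^2 - 7*v + 12) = (v - 5)*(v - 3)*(v - 4)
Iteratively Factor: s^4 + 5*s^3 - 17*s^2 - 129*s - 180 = (s - 5)*(s^3 + 10*s^2 + 33*s + 36) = (s - 5)*(s + 3)*(s^2 + 7*s + 12) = (s - 5)*(s + 3)^2*(s + 4)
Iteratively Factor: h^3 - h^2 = (h)*(h^2 - h) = h*(h - 1)*(h)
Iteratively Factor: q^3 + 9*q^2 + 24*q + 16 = (q + 4)*(q^2 + 5*q + 4) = (q + 1)*(q + 4)*(q + 4)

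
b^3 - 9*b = b*(b - 3)*(b + 3)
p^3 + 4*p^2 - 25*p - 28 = (p - 4)*(p + 1)*(p + 7)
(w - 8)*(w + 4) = w^2 - 4*w - 32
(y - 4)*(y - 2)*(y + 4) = y^3 - 2*y^2 - 16*y + 32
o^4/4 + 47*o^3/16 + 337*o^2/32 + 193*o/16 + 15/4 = (o/4 + 1)*(o + 1/2)*(o + 5/4)*(o + 6)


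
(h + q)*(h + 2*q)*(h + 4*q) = h^3 + 7*h^2*q + 14*h*q^2 + 8*q^3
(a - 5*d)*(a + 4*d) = a^2 - a*d - 20*d^2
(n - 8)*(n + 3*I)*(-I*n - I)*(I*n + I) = n^4 - 6*n^3 + 3*I*n^3 - 15*n^2 - 18*I*n^2 - 8*n - 45*I*n - 24*I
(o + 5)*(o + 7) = o^2 + 12*o + 35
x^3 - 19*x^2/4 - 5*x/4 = x*(x - 5)*(x + 1/4)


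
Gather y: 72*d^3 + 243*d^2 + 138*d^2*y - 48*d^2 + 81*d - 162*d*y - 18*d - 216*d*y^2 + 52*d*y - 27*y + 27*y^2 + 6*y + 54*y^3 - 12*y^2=72*d^3 + 195*d^2 + 63*d + 54*y^3 + y^2*(15 - 216*d) + y*(138*d^2 - 110*d - 21)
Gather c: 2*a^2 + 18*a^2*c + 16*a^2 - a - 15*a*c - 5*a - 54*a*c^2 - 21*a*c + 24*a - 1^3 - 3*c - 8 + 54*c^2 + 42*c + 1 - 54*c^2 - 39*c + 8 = 18*a^2 - 54*a*c^2 + 18*a + c*(18*a^2 - 36*a)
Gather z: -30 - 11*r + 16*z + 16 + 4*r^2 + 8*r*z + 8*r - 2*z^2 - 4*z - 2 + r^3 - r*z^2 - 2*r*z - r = r^3 + 4*r^2 - 4*r + z^2*(-r - 2) + z*(6*r + 12) - 16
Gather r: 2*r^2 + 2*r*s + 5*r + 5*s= 2*r^2 + r*(2*s + 5) + 5*s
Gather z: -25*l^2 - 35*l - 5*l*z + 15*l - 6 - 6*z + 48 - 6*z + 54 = -25*l^2 - 20*l + z*(-5*l - 12) + 96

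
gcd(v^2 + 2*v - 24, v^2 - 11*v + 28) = v - 4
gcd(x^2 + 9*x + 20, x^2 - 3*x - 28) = x + 4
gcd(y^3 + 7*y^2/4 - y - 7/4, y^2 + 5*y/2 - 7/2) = y - 1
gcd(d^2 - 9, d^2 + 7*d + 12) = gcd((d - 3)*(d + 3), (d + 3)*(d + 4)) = d + 3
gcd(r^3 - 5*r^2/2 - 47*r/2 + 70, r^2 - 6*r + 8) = r - 4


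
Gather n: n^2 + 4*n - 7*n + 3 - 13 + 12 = n^2 - 3*n + 2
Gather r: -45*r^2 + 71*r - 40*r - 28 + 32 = -45*r^2 + 31*r + 4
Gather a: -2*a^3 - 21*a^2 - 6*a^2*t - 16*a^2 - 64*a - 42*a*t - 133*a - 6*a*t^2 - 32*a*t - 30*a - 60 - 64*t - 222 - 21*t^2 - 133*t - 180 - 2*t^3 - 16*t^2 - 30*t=-2*a^3 + a^2*(-6*t - 37) + a*(-6*t^2 - 74*t - 227) - 2*t^3 - 37*t^2 - 227*t - 462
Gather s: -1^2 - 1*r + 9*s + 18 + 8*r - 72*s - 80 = 7*r - 63*s - 63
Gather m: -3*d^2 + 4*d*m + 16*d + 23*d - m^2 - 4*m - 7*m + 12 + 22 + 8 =-3*d^2 + 39*d - m^2 + m*(4*d - 11) + 42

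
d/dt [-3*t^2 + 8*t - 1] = 8 - 6*t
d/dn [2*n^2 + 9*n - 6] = 4*n + 9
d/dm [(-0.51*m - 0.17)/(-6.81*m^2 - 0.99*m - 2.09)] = (-3.4731*m^2 - 2.3154*m + 0.8976)/(46.3761*m^4 + 13.4838*m^3 + 29.4459*m^2 + 4.1382*m + 4.3681)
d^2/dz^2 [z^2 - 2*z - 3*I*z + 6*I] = 2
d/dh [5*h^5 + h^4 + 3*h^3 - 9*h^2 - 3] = h*(25*h^3 + 4*h^2 + 9*h - 18)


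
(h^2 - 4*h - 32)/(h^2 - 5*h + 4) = (h^2 - 4*h - 32)/(h^2 - 5*h + 4)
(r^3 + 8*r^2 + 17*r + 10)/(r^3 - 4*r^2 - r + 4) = (r^2 + 7*r + 10)/(r^2 - 5*r + 4)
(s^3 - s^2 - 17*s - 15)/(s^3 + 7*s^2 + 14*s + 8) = (s^2 - 2*s - 15)/(s^2 + 6*s + 8)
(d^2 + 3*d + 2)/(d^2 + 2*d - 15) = (d^2 + 3*d + 2)/(d^2 + 2*d - 15)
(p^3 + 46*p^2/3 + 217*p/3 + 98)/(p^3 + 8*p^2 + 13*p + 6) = (3*p^2 + 28*p + 49)/(3*(p^2 + 2*p + 1))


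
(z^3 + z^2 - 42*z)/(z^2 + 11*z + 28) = z*(z - 6)/(z + 4)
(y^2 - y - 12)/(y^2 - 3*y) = (y^2 - y - 12)/(y*(y - 3))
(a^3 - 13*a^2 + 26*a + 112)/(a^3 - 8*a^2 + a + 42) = (a - 8)/(a - 3)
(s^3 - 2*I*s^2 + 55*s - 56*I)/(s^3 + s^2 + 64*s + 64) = (s^2 + 6*I*s + 7)/(s^2 + s*(1 + 8*I) + 8*I)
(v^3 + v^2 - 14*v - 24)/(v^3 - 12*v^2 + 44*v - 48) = (v^2 + 5*v + 6)/(v^2 - 8*v + 12)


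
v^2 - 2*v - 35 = (v - 7)*(v + 5)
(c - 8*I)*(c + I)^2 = c^3 - 6*I*c^2 + 15*c + 8*I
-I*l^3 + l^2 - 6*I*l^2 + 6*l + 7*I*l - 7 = (l - 1)*(l + 7)*(-I*l + 1)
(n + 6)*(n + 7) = n^2 + 13*n + 42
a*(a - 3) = a^2 - 3*a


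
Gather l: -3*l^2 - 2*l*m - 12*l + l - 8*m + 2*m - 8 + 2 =-3*l^2 + l*(-2*m - 11) - 6*m - 6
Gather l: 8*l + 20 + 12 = 8*l + 32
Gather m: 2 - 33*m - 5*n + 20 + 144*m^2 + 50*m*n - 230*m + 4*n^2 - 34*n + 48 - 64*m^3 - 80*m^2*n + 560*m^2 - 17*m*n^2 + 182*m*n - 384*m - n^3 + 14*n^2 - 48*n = -64*m^3 + m^2*(704 - 80*n) + m*(-17*n^2 + 232*n - 647) - n^3 + 18*n^2 - 87*n + 70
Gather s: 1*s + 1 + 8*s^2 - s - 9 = 8*s^2 - 8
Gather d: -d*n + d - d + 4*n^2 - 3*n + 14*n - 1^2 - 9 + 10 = -d*n + 4*n^2 + 11*n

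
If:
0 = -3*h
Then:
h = 0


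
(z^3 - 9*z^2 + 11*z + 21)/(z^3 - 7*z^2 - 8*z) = (z^2 - 10*z + 21)/(z*(z - 8))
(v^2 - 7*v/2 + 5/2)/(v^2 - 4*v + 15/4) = 2*(v - 1)/(2*v - 3)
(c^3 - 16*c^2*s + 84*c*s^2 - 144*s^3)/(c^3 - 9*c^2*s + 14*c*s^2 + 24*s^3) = (c - 6*s)/(c + s)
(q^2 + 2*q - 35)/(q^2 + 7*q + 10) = (q^2 + 2*q - 35)/(q^2 + 7*q + 10)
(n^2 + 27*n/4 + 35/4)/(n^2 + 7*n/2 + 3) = (4*n^2 + 27*n + 35)/(2*(2*n^2 + 7*n + 6))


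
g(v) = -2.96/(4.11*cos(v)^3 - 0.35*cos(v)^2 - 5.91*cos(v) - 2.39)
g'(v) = -2.96*(12.33*sin(v)*cos(v)^2 - 0.7*sin(v)*cos(v) - 5.91*sin(v))/(4.11*cos(v)^3 - 0.35*cos(v)^2 - 5.91*cos(v) - 2.39)^2 = (-36.4968*cos(v)^2 + 2.072*cos(v) + 17.4936)*sin(v)/(-4.11*cos(v)^3 + 0.35*cos(v)^2 + 5.91*cos(v) + 2.39)^2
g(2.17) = -31.32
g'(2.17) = 435.89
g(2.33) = -17.23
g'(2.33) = -30.12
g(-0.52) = 0.58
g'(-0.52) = 0.16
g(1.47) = 0.99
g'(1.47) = 1.94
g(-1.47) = 0.99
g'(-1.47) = -1.94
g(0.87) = 0.56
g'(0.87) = 0.10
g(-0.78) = 0.56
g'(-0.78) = -0.01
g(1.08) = 0.61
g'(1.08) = 0.39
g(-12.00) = 0.57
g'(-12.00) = -0.14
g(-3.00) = 3.40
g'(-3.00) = 3.79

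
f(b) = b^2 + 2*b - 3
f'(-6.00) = -10.00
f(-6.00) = 21.00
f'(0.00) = 2.00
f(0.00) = -3.00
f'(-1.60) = -1.20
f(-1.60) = -3.64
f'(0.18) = 2.36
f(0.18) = -2.61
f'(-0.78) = 0.44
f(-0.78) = -3.95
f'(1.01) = 4.02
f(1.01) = 0.04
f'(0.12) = 2.24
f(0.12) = -2.75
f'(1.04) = 4.08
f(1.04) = 0.16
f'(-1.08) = -0.16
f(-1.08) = -3.99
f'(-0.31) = 1.38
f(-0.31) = -3.52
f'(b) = 2*b + 2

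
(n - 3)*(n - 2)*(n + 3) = n^3 - 2*n^2 - 9*n + 18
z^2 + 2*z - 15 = (z - 3)*(z + 5)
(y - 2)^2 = y^2 - 4*y + 4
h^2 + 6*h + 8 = (h + 2)*(h + 4)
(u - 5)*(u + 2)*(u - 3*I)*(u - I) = u^4 - 3*u^3 - 4*I*u^3 - 13*u^2 + 12*I*u^2 + 9*u + 40*I*u + 30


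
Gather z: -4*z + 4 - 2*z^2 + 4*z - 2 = 2 - 2*z^2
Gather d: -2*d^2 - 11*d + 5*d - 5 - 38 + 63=-2*d^2 - 6*d + 20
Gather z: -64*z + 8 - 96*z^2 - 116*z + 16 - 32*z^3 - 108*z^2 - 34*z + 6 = -32*z^3 - 204*z^2 - 214*z + 30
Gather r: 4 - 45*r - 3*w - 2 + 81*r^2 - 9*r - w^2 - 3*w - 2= 81*r^2 - 54*r - w^2 - 6*w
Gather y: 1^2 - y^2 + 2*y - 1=-y^2 + 2*y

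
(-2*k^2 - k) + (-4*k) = -2*k^2 - 5*k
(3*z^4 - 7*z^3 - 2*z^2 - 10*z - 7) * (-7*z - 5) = -21*z^5 + 34*z^4 + 49*z^3 + 80*z^2 + 99*z + 35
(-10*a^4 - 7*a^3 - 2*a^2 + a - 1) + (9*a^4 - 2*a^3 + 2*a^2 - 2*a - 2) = -a^4 - 9*a^3 - a - 3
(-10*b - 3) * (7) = -70*b - 21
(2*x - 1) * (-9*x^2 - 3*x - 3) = -18*x^3 + 3*x^2 - 3*x + 3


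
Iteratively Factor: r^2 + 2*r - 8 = (r - 2)*(r + 4)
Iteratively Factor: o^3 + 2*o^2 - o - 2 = (o + 1)*(o^2 + o - 2) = (o - 1)*(o + 1)*(o + 2)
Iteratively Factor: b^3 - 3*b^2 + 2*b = (b - 2)*(b^2 - b) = (b - 2)*(b - 1)*(b)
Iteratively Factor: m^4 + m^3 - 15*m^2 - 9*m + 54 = (m + 3)*(m^3 - 2*m^2 - 9*m + 18) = (m - 3)*(m + 3)*(m^2 + m - 6) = (m - 3)*(m + 3)^2*(m - 2)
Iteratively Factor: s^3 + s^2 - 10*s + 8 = (s - 1)*(s^2 + 2*s - 8) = (s - 1)*(s + 4)*(s - 2)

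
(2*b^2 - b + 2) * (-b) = -2*b^3 + b^2 - 2*b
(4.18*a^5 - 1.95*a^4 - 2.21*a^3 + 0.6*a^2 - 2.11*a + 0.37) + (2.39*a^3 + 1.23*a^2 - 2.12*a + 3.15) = 4.18*a^5 - 1.95*a^4 + 0.18*a^3 + 1.83*a^2 - 4.23*a + 3.52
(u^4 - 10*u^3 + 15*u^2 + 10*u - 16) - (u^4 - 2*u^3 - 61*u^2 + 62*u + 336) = -8*u^3 + 76*u^2 - 52*u - 352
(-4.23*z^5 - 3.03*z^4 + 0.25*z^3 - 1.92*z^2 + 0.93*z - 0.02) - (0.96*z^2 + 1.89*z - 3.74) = -4.23*z^5 - 3.03*z^4 + 0.25*z^3 - 2.88*z^2 - 0.96*z + 3.72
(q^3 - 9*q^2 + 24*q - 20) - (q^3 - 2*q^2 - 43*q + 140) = -7*q^2 + 67*q - 160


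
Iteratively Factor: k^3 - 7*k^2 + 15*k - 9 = (k - 3)*(k^2 - 4*k + 3) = (k - 3)*(k - 1)*(k - 3)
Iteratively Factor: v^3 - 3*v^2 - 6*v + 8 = (v + 2)*(v^2 - 5*v + 4) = (v - 4)*(v + 2)*(v - 1)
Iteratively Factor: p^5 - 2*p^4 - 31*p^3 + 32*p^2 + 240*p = (p - 5)*(p^4 + 3*p^3 - 16*p^2 - 48*p) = (p - 5)*(p + 3)*(p^3 - 16*p) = (p - 5)*(p + 3)*(p + 4)*(p^2 - 4*p) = p*(p - 5)*(p + 3)*(p + 4)*(p - 4)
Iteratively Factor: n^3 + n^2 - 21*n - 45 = (n - 5)*(n^2 + 6*n + 9) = (n - 5)*(n + 3)*(n + 3)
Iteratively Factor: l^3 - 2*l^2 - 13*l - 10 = (l + 2)*(l^2 - 4*l - 5) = (l + 1)*(l + 2)*(l - 5)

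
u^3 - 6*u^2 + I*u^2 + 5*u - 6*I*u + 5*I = (u - 5)*(u - 1)*(u + I)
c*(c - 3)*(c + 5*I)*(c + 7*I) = c^4 - 3*c^3 + 12*I*c^3 - 35*c^2 - 36*I*c^2 + 105*c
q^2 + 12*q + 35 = (q + 5)*(q + 7)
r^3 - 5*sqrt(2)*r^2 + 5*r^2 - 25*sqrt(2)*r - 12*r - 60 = (r + 5)*(r - 6*sqrt(2))*(r + sqrt(2))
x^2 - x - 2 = (x - 2)*(x + 1)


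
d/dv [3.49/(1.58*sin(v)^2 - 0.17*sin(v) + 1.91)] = (0.5933 - 11.0284*sin(v))*cos(v)/(1.58*sin(v)^2 - 0.17*sin(v) + 1.91)^2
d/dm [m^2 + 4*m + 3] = 2*m + 4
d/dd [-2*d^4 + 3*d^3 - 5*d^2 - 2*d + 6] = -8*d^3 + 9*d^2 - 10*d - 2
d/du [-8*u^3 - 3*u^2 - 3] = 6*u*(-4*u - 1)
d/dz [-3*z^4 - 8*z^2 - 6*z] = -12*z^3 - 16*z - 6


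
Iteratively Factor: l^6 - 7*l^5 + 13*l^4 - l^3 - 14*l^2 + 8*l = (l + 1)*(l^5 - 8*l^4 + 21*l^3 - 22*l^2 + 8*l) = (l - 1)*(l + 1)*(l^4 - 7*l^3 + 14*l^2 - 8*l) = l*(l - 1)*(l + 1)*(l^3 - 7*l^2 + 14*l - 8) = l*(l - 2)*(l - 1)*(l + 1)*(l^2 - 5*l + 4) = l*(l - 2)*(l - 1)^2*(l + 1)*(l - 4)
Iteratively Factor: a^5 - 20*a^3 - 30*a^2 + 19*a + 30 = (a + 2)*(a^4 - 2*a^3 - 16*a^2 + 2*a + 15) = (a - 5)*(a + 2)*(a^3 + 3*a^2 - a - 3) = (a - 5)*(a + 2)*(a + 3)*(a^2 - 1) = (a - 5)*(a + 1)*(a + 2)*(a + 3)*(a - 1)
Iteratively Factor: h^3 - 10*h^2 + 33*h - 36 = (h - 3)*(h^2 - 7*h + 12) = (h - 4)*(h - 3)*(h - 3)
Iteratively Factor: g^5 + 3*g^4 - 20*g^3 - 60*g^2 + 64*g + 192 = (g + 4)*(g^4 - g^3 - 16*g^2 + 4*g + 48) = (g + 2)*(g + 4)*(g^3 - 3*g^2 - 10*g + 24) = (g - 2)*(g + 2)*(g + 4)*(g^2 - g - 12) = (g - 2)*(g + 2)*(g + 3)*(g + 4)*(g - 4)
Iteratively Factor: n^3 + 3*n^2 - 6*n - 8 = (n + 4)*(n^2 - n - 2) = (n + 1)*(n + 4)*(n - 2)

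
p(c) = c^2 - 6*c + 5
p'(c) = 2*c - 6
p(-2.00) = 21.00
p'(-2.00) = -10.00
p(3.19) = -3.96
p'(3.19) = 0.38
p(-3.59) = 39.43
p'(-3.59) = -13.18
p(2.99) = -4.00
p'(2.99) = -0.02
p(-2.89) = 30.69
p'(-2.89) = -11.78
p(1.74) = -2.41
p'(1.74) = -2.52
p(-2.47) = 25.92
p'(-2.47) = -10.94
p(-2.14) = 22.42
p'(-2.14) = -10.28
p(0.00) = 5.00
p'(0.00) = -6.00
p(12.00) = 77.00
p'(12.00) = 18.00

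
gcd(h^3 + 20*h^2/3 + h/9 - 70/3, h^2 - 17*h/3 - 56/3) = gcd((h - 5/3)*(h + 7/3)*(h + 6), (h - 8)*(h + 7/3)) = h + 7/3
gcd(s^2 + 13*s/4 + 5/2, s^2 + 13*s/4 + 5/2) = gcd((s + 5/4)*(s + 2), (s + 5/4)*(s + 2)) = s^2 + 13*s/4 + 5/2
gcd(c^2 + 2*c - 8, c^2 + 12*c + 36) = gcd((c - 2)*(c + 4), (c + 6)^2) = 1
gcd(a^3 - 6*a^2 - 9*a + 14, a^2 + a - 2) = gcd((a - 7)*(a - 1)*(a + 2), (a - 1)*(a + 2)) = a^2 + a - 2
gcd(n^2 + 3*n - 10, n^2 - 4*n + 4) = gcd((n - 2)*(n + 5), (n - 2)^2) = n - 2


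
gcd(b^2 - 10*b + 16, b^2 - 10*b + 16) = b^2 - 10*b + 16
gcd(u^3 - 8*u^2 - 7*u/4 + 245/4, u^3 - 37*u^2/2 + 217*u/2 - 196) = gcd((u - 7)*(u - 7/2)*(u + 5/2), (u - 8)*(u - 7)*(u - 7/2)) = u^2 - 21*u/2 + 49/2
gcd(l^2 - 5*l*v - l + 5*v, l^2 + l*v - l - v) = l - 1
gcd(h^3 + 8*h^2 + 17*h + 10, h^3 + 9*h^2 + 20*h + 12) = h^2 + 3*h + 2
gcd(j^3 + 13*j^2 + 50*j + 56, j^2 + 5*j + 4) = j + 4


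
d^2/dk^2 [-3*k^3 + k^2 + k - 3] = 2 - 18*k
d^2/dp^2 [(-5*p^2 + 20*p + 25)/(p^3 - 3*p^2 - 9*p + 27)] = 10*(-p^4 + 6*p^3 + 12*p^2 + 186*p + 117)/(p^7 - 3*p^6 - 27*p^5 + 81*p^4 + 243*p^3 - 729*p^2 - 729*p + 2187)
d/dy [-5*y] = -5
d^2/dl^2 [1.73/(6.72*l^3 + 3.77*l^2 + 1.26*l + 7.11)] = (-(69.7536*l + 13.0442)*(6.72*l^3 + 3.77*l^2 + 1.26*l + 7.11) + 1.73*(20.16*l^2 + 7.54*l + 1.26)*(40.32*l^2 + 15.08*l + 2.52))/(6.72*l^3 + 3.77*l^2 + 1.26*l + 7.11)^3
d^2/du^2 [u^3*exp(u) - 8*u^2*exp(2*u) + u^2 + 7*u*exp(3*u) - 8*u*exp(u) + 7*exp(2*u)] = u^3*exp(u) - 32*u^2*exp(2*u) + 6*u^2*exp(u) + 63*u*exp(3*u) - 64*u*exp(2*u) - 2*u*exp(u) + 42*exp(3*u) + 12*exp(2*u) - 16*exp(u) + 2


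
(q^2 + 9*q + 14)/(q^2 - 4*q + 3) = (q^2 + 9*q + 14)/(q^2 - 4*q + 3)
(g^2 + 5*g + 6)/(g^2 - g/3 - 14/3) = 3*(g + 3)/(3*g - 7)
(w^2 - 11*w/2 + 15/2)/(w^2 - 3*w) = (w - 5/2)/w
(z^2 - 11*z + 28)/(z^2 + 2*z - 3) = (z^2 - 11*z + 28)/(z^2 + 2*z - 3)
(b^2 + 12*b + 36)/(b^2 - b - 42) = (b + 6)/(b - 7)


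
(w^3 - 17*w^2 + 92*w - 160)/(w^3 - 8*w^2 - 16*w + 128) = (w - 5)/(w + 4)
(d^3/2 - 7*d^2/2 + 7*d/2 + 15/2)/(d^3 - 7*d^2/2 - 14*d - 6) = (-d^3 + 7*d^2 - 7*d - 15)/(-2*d^3 + 7*d^2 + 28*d + 12)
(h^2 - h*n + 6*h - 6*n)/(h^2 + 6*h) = (h - n)/h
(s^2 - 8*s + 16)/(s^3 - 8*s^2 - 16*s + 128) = (s - 4)/(s^2 - 4*s - 32)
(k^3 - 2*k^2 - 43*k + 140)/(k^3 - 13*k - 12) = (k^2 + 2*k - 35)/(k^2 + 4*k + 3)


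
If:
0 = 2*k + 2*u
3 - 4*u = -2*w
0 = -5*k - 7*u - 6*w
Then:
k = -9/14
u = 9/14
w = -3/14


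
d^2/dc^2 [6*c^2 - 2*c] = 12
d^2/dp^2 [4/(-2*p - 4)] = -4/(p + 2)^3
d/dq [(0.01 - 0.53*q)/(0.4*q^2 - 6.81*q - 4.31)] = (0.212*q^2 - 0.008*q + 2.3524)/(0.16*q^4 - 5.448*q^3 + 42.9281*q^2 + 58.7022*q + 18.5761)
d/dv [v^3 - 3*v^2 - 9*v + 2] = 3*v^2 - 6*v - 9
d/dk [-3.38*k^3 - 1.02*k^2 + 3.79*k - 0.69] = -10.14*k^2 - 2.04*k + 3.79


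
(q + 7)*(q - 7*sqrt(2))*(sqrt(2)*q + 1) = sqrt(2)*q^3 - 13*q^2 + 7*sqrt(2)*q^2 - 91*q - 7*sqrt(2)*q - 49*sqrt(2)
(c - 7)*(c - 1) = c^2 - 8*c + 7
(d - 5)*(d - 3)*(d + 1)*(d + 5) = d^4 - 2*d^3 - 28*d^2 + 50*d + 75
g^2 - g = g*(g - 1)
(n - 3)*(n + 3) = n^2 - 9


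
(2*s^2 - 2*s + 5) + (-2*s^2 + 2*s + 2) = 7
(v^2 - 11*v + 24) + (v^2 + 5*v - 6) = 2*v^2 - 6*v + 18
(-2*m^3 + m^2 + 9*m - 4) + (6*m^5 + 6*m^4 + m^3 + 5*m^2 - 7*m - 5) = 6*m^5 + 6*m^4 - m^3 + 6*m^2 + 2*m - 9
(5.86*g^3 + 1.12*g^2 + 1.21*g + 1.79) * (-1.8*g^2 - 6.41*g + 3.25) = -10.548*g^5 - 39.5786*g^4 + 9.6878*g^3 - 7.3381*g^2 - 7.5414*g + 5.8175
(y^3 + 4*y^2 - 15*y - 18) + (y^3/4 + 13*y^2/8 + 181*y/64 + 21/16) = 5*y^3/4 + 45*y^2/8 - 779*y/64 - 267/16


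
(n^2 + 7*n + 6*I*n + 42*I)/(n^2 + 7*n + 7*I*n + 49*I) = (n + 6*I)/(n + 7*I)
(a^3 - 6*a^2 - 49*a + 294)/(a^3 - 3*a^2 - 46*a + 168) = (a - 7)/(a - 4)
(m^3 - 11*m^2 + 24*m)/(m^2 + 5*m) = (m^2 - 11*m + 24)/(m + 5)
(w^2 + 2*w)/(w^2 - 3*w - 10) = w/(w - 5)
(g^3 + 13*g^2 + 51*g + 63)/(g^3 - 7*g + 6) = (g^2 + 10*g + 21)/(g^2 - 3*g + 2)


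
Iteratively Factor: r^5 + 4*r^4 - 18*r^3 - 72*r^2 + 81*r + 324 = (r + 3)*(r^4 + r^3 - 21*r^2 - 9*r + 108) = (r - 3)*(r + 3)*(r^3 + 4*r^2 - 9*r - 36) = (r - 3)*(r + 3)*(r + 4)*(r^2 - 9) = (r - 3)*(r + 3)^2*(r + 4)*(r - 3)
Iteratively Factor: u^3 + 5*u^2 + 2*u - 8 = (u + 4)*(u^2 + u - 2) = (u - 1)*(u + 4)*(u + 2)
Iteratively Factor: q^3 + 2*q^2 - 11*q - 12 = (q - 3)*(q^2 + 5*q + 4) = (q - 3)*(q + 4)*(q + 1)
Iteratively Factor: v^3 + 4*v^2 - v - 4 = (v - 1)*(v^2 + 5*v + 4) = (v - 1)*(v + 1)*(v + 4)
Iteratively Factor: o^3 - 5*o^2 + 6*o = (o)*(o^2 - 5*o + 6) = o*(o - 2)*(o - 3)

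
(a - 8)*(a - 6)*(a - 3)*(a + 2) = a^4 - 15*a^3 + 56*a^2 + 36*a - 288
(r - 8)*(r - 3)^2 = r^3 - 14*r^2 + 57*r - 72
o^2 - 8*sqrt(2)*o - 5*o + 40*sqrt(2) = (o - 5)*(o - 8*sqrt(2))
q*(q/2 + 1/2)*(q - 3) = q^3/2 - q^2 - 3*q/2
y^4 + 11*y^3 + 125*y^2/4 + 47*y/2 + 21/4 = (y + 1/2)^2*(y + 3)*(y + 7)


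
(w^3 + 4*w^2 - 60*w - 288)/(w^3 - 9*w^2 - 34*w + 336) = (w + 6)/(w - 7)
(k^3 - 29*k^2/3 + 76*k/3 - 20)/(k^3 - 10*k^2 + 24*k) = (3*k^2 - 11*k + 10)/(3*k*(k - 4))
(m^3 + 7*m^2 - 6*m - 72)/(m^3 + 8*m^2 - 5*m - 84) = (m + 6)/(m + 7)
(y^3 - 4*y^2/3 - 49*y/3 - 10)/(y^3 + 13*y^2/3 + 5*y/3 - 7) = (3*y^2 - 13*y - 10)/(3*y^2 + 4*y - 7)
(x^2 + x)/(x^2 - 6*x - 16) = x*(x + 1)/(x^2 - 6*x - 16)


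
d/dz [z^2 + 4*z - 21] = 2*z + 4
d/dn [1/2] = 0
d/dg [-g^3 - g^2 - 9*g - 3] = -3*g^2 - 2*g - 9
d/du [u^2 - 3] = 2*u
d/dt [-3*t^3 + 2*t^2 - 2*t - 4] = -9*t^2 + 4*t - 2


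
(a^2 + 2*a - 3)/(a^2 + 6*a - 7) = (a + 3)/(a + 7)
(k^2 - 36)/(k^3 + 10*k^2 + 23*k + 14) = (k^2 - 36)/(k^3 + 10*k^2 + 23*k + 14)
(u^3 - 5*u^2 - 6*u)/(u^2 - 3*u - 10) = u*(-u^2 + 5*u + 6)/(-u^2 + 3*u + 10)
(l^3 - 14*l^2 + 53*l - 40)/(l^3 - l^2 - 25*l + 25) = (l - 8)/(l + 5)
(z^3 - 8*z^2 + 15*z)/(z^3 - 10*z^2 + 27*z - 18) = z*(z - 5)/(z^2 - 7*z + 6)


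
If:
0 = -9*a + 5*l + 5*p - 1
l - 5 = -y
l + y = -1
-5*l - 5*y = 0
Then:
No Solution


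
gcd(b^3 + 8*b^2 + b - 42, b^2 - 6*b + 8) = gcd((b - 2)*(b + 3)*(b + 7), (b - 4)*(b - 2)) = b - 2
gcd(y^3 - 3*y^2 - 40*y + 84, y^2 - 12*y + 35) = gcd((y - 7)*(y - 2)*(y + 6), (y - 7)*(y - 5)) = y - 7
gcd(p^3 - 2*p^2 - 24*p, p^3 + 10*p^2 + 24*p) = p^2 + 4*p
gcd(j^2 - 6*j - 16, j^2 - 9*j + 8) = j - 8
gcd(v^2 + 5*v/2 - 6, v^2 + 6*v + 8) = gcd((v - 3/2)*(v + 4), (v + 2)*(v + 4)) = v + 4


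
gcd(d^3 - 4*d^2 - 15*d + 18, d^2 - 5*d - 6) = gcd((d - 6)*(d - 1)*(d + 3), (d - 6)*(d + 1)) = d - 6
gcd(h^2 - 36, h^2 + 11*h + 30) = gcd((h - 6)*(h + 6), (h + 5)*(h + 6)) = h + 6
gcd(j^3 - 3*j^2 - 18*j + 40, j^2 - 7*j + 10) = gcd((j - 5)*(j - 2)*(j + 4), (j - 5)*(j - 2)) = j^2 - 7*j + 10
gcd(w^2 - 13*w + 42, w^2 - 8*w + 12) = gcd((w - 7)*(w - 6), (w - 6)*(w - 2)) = w - 6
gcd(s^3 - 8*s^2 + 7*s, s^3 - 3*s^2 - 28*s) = s^2 - 7*s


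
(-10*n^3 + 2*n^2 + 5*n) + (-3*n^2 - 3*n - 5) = -10*n^3 - n^2 + 2*n - 5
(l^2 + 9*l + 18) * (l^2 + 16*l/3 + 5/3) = l^4 + 43*l^3/3 + 203*l^2/3 + 111*l + 30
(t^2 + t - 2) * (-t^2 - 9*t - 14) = -t^4 - 10*t^3 - 21*t^2 + 4*t + 28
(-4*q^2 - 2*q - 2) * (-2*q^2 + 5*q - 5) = 8*q^4 - 16*q^3 + 14*q^2 + 10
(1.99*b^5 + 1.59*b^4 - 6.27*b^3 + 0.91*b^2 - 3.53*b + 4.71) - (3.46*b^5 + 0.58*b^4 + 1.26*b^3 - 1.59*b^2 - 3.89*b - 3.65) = -1.47*b^5 + 1.01*b^4 - 7.53*b^3 + 2.5*b^2 + 0.36*b + 8.36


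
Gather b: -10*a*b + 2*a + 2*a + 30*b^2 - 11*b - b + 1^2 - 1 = 4*a + 30*b^2 + b*(-10*a - 12)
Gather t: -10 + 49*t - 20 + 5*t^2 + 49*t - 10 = 5*t^2 + 98*t - 40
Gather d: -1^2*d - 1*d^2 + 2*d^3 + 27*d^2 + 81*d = 2*d^3 + 26*d^2 + 80*d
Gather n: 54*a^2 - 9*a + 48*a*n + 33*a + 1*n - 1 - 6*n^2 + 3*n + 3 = 54*a^2 + 24*a - 6*n^2 + n*(48*a + 4) + 2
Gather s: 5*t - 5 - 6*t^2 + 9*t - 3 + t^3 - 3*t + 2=t^3 - 6*t^2 + 11*t - 6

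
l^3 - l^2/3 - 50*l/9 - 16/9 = (l - 8/3)*(l + 1/3)*(l + 2)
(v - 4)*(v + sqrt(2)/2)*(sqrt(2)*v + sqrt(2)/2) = sqrt(2)*v^3 - 7*sqrt(2)*v^2/2 + v^2 - 7*v/2 - 2*sqrt(2)*v - 2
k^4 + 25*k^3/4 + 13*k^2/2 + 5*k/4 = k*(k + 1/4)*(k + 1)*(k + 5)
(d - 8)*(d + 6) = d^2 - 2*d - 48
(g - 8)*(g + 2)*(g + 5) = g^3 - g^2 - 46*g - 80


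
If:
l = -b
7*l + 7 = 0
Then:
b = 1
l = -1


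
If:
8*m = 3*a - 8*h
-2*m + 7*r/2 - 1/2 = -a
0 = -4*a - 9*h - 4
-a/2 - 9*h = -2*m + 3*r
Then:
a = -932/1157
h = -100/1157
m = -499/2314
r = 289/1157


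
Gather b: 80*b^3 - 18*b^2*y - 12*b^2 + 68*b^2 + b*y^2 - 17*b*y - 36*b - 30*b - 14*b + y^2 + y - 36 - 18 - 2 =80*b^3 + b^2*(56 - 18*y) + b*(y^2 - 17*y - 80) + y^2 + y - 56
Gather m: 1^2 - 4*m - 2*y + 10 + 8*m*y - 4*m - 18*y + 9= m*(8*y - 8) - 20*y + 20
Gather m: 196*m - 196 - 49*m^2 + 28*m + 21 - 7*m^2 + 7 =-56*m^2 + 224*m - 168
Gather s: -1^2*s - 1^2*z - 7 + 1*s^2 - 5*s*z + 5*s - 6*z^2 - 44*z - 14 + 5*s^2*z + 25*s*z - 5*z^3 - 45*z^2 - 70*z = s^2*(5*z + 1) + s*(20*z + 4) - 5*z^3 - 51*z^2 - 115*z - 21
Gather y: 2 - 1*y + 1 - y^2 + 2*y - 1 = -y^2 + y + 2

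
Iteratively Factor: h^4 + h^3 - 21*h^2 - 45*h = (h + 3)*(h^3 - 2*h^2 - 15*h) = (h + 3)^2*(h^2 - 5*h) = (h - 5)*(h + 3)^2*(h)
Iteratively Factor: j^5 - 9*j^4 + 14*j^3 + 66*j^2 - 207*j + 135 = (j + 3)*(j^4 - 12*j^3 + 50*j^2 - 84*j + 45) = (j - 3)*(j + 3)*(j^3 - 9*j^2 + 23*j - 15) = (j - 5)*(j - 3)*(j + 3)*(j^2 - 4*j + 3) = (j - 5)*(j - 3)^2*(j + 3)*(j - 1)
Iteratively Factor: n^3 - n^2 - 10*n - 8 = (n + 2)*(n^2 - 3*n - 4) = (n + 1)*(n + 2)*(n - 4)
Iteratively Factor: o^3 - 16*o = (o - 4)*(o^2 + 4*o) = (o - 4)*(o + 4)*(o)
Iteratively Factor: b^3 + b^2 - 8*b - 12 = (b - 3)*(b^2 + 4*b + 4) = (b - 3)*(b + 2)*(b + 2)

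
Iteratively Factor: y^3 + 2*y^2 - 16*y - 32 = (y - 4)*(y^2 + 6*y + 8) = (y - 4)*(y + 2)*(y + 4)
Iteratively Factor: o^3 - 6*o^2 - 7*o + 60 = (o + 3)*(o^2 - 9*o + 20) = (o - 4)*(o + 3)*(o - 5)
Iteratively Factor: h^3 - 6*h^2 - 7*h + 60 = (h - 5)*(h^2 - h - 12) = (h - 5)*(h - 4)*(h + 3)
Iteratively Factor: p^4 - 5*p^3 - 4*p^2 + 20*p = (p - 2)*(p^3 - 3*p^2 - 10*p) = p*(p - 2)*(p^2 - 3*p - 10) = p*(p - 2)*(p + 2)*(p - 5)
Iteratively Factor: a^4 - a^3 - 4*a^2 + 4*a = (a)*(a^3 - a^2 - 4*a + 4) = a*(a - 1)*(a^2 - 4) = a*(a - 2)*(a - 1)*(a + 2)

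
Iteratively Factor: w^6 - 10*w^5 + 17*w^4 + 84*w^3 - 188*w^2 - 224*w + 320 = (w + 2)*(w^5 - 12*w^4 + 41*w^3 + 2*w^2 - 192*w + 160) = (w + 2)^2*(w^4 - 14*w^3 + 69*w^2 - 136*w + 80) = (w - 5)*(w + 2)^2*(w^3 - 9*w^2 + 24*w - 16) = (w - 5)*(w - 4)*(w + 2)^2*(w^2 - 5*w + 4) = (w - 5)*(w - 4)*(w - 1)*(w + 2)^2*(w - 4)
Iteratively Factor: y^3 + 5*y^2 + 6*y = (y + 3)*(y^2 + 2*y) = y*(y + 3)*(y + 2)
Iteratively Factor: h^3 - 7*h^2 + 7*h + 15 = (h - 3)*(h^2 - 4*h - 5) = (h - 5)*(h - 3)*(h + 1)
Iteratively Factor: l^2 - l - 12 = (l - 4)*(l + 3)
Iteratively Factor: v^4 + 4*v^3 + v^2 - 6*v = (v + 2)*(v^3 + 2*v^2 - 3*v) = (v + 2)*(v + 3)*(v^2 - v) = (v - 1)*(v + 2)*(v + 3)*(v)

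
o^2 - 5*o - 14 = (o - 7)*(o + 2)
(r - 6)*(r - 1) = r^2 - 7*r + 6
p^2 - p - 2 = (p - 2)*(p + 1)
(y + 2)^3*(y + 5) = y^4 + 11*y^3 + 42*y^2 + 68*y + 40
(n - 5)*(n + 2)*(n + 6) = n^3 + 3*n^2 - 28*n - 60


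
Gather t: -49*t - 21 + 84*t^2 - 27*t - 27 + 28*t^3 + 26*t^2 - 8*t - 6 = 28*t^3 + 110*t^2 - 84*t - 54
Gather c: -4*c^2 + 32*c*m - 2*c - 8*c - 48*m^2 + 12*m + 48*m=-4*c^2 + c*(32*m - 10) - 48*m^2 + 60*m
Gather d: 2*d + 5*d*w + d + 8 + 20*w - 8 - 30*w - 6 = d*(5*w + 3) - 10*w - 6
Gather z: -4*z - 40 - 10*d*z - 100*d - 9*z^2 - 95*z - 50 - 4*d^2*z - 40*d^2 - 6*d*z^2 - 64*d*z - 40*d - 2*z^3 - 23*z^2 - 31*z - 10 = -40*d^2 - 140*d - 2*z^3 + z^2*(-6*d - 32) + z*(-4*d^2 - 74*d - 130) - 100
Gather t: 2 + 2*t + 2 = 2*t + 4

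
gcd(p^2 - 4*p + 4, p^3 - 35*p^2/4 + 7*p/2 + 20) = p - 2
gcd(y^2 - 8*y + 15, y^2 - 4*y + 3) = y - 3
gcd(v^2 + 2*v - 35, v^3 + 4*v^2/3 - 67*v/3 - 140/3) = v - 5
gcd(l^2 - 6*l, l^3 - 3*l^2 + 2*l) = l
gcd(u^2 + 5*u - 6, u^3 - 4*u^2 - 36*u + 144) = u + 6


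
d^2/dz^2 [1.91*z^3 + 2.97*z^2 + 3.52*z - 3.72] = 11.46*z + 5.94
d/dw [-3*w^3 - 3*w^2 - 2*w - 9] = -9*w^2 - 6*w - 2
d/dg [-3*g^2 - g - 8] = -6*g - 1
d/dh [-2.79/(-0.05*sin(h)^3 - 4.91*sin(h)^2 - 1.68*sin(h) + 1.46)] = (-27.3978*sin(h) + 0.20925*cos(2*h) - 4.89645)*cos(h)/(0.05*sin(h)^3 + 4.91*sin(h)^2 + 1.68*sin(h) - 1.46)^2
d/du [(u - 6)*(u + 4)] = 2*u - 2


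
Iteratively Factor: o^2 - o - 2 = (o - 2)*(o + 1)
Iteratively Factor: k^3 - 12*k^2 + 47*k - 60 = (k - 5)*(k^2 - 7*k + 12) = (k - 5)*(k - 4)*(k - 3)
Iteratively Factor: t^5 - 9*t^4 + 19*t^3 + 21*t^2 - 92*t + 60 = (t + 2)*(t^4 - 11*t^3 + 41*t^2 - 61*t + 30) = (t - 2)*(t + 2)*(t^3 - 9*t^2 + 23*t - 15) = (t - 2)*(t - 1)*(t + 2)*(t^2 - 8*t + 15) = (t - 5)*(t - 2)*(t - 1)*(t + 2)*(t - 3)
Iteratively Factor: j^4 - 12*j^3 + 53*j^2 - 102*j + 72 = (j - 2)*(j^3 - 10*j^2 + 33*j - 36) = (j - 4)*(j - 2)*(j^2 - 6*j + 9) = (j - 4)*(j - 3)*(j - 2)*(j - 3)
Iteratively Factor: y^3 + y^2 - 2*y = (y)*(y^2 + y - 2) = y*(y - 1)*(y + 2)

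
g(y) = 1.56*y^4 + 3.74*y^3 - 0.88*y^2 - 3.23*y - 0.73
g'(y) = 6.24*y^3 + 11.22*y^2 - 1.76*y - 3.23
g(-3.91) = 139.49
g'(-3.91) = -197.82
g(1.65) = 19.91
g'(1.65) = 52.44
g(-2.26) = -0.40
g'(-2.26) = -13.97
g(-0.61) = 0.28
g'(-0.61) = 0.60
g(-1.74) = -3.18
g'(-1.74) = 0.93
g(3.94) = 577.56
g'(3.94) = 545.67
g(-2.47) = 3.59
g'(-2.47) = -24.46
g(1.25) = 4.97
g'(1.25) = 24.29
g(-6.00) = 1200.89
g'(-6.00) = -936.59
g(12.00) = 38644.67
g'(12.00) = 12374.05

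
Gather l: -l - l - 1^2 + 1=-2*l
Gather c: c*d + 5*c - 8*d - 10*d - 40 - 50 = c*(d + 5) - 18*d - 90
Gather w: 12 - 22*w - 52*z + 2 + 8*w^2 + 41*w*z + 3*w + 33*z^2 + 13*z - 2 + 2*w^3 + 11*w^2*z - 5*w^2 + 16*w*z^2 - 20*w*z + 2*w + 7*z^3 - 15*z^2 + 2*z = 2*w^3 + w^2*(11*z + 3) + w*(16*z^2 + 21*z - 17) + 7*z^3 + 18*z^2 - 37*z + 12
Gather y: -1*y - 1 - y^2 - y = -y^2 - 2*y - 1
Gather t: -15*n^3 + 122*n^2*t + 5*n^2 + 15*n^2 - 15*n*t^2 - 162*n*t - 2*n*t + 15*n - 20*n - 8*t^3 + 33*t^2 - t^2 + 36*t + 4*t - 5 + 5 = -15*n^3 + 20*n^2 - 5*n - 8*t^3 + t^2*(32 - 15*n) + t*(122*n^2 - 164*n + 40)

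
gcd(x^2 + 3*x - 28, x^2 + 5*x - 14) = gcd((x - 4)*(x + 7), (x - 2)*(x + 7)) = x + 7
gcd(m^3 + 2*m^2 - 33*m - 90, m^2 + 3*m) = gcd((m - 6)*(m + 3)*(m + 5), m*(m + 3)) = m + 3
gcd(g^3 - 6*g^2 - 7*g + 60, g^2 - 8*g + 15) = g - 5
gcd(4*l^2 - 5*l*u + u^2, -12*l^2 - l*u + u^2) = -4*l + u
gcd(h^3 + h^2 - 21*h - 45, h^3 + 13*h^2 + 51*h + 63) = h^2 + 6*h + 9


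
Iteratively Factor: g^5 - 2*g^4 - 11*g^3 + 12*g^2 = (g)*(g^4 - 2*g^3 - 11*g^2 + 12*g) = g*(g - 4)*(g^3 + 2*g^2 - 3*g) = g*(g - 4)*(g - 1)*(g^2 + 3*g) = g^2*(g - 4)*(g - 1)*(g + 3)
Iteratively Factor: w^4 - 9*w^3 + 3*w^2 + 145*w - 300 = (w - 3)*(w^3 - 6*w^2 - 15*w + 100) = (w - 5)*(w - 3)*(w^2 - w - 20) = (w - 5)^2*(w - 3)*(w + 4)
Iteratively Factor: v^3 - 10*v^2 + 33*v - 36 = (v - 3)*(v^2 - 7*v + 12) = (v - 3)^2*(v - 4)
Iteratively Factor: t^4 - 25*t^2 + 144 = (t + 3)*(t^3 - 3*t^2 - 16*t + 48) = (t - 3)*(t + 3)*(t^2 - 16) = (t - 3)*(t + 3)*(t + 4)*(t - 4)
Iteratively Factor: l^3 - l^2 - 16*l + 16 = (l - 1)*(l^2 - 16) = (l - 1)*(l + 4)*(l - 4)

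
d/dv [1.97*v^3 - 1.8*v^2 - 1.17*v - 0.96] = 5.91*v^2 - 3.6*v - 1.17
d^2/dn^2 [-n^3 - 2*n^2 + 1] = -6*n - 4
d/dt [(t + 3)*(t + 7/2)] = 2*t + 13/2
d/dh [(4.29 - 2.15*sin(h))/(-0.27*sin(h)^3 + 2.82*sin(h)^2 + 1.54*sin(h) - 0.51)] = (-1.161*sin(h)^3 + 9.5379*sin(h)^2 - 24.1956*sin(h) - 5.5101)*cos(h)/(0.0729*sin(h)^6 - 1.5228*sin(h)^5 + 7.1208*sin(h)^4 + 8.961*sin(h)^3 - 0.5048*sin(h)^2 - 1.5708*sin(h) + 0.2601)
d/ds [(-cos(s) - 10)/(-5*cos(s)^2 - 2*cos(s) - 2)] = (5*cos(s)^2 + 100*cos(s) + 18)*sin(s)/(-5*sin(s)^2 + 2*cos(s) + 7)^2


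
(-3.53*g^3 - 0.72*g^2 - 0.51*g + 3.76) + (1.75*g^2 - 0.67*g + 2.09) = -3.53*g^3 + 1.03*g^2 - 1.18*g + 5.85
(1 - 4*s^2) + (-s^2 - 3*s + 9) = -5*s^2 - 3*s + 10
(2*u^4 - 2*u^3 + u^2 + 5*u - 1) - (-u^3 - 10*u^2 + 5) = 2*u^4 - u^3 + 11*u^2 + 5*u - 6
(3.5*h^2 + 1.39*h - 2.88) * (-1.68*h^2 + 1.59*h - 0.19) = -5.88*h^4 + 3.2298*h^3 + 6.3835*h^2 - 4.8433*h + 0.5472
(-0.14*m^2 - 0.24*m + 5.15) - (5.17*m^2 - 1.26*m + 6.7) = -5.31*m^2 + 1.02*m - 1.55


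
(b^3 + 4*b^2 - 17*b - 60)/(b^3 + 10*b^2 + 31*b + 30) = (b - 4)/(b + 2)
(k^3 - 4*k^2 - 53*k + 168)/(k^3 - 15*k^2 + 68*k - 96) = (k + 7)/(k - 4)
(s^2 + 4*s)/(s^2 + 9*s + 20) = s/(s + 5)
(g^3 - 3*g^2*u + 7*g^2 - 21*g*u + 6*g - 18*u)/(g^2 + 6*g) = g - 3*u + 1 - 3*u/g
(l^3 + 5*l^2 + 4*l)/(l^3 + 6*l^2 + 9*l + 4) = l/(l + 1)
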